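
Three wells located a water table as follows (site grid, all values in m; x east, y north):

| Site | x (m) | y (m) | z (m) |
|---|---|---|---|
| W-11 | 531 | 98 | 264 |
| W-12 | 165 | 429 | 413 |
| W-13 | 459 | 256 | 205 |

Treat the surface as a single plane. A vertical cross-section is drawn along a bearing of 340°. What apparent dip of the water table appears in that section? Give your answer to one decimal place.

24.7°

Let the plane be z = a·x + b·y + c.
W-12−W-11: −366a + 331b = 149;  W-13−W-11: −72a + 158b = −59.
Solving gives a = −1.26694, b = −0.95076.
Unit vector along 340° is (sin 340°, cos 340°) = (-0.3420, 0.9397).
Slope in that direction = a·(-0.3420) + b·(0.9397) = −0.46010.
Apparent dip = arctan|0.46010| = 24.7° (true dip is 57.7°, so apparent ≤ true as expected).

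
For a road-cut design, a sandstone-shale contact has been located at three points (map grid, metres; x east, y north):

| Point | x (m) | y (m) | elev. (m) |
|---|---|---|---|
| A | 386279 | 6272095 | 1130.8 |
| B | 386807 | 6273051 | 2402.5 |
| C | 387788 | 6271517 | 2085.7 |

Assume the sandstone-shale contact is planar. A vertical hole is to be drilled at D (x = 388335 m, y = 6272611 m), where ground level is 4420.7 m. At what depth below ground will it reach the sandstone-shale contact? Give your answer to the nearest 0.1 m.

933.7 m

Two edge vectors: A→B = (528, 956, 1271.7), A→C = (1509, -578, 954.9).
Normal n = (A→B) × (A→C) = (1647927, 1414808.1, -1747788).
So ∂z/∂x = −n_x/n_z = 0.942864352 and ∂z/∂y = −n_y/n_z = 0.809484960.
Intercept c from A: 1130.8 − 364208.70 − 5077166.57 = −5440244.47.
At (388335, 6272611): z_contact = 366147.23 + 5077584.27 − 5440244.47 = 3487.02 m.
Depth below ground = 4420.7 − 3487.02 = 933.7 m.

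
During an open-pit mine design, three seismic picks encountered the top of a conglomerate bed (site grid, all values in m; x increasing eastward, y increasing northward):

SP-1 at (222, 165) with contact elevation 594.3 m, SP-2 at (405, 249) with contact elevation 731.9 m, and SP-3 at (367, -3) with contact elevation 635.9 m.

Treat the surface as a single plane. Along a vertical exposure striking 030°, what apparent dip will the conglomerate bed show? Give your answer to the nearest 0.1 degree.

Two edge vectors: SP-1→SP-2 = (183, 84, 137.6), SP-1→SP-3 = (145, -168, 41.6).
Normal n = (SP-1→SP-2) × (SP-1→SP-3) = (26611.2, 12339.2, -42924).
So ∂z/∂x = −n_x/n_z = 0.61996 and ∂z/∂y = −n_y/n_z = 0.28747.
Unit vector along 030° is (sin 30°, cos 30°) = (0.5000, 0.8660).
Slope in that direction = a·(0.5000) + b·(0.8660) = 0.55893.
Apparent dip = arctan|0.55893| = 29.2° (true dip is 34.3°, so apparent ≤ true as expected).

29.2°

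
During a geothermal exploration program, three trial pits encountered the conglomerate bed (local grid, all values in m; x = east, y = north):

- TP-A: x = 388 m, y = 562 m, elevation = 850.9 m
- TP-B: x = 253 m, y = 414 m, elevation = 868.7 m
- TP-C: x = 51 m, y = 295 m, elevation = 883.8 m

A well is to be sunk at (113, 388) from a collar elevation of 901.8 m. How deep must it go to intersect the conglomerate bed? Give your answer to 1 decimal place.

Let the plane be z = a·x + b·y + c.
TP-B−TP-A: −135a − 148b = 17.8;  TP-C−TP-A: −337a − 267b = 32.9.
Solving gives a = −0.00843, b = −0.11258.
Then c = 850.9 − a·388 − b·562 = 917.44.
At (113, 388): z_contact = −0.95 − 43.68 + 917.44 = 872.81 m.
Depth below ground = 901.8 − 872.81 = 29.0 m.

29.0 m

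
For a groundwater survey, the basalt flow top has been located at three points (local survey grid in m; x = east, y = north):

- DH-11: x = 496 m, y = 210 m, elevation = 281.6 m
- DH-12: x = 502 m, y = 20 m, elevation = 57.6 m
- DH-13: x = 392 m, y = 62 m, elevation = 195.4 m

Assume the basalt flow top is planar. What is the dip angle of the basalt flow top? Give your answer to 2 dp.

54.67°

Two edge vectors: DH-11→DH-12 = (6, -190, -224), DH-11→DH-13 = (-104, -148, -86.2).
Normal n = (DH-11→DH-12) × (DH-11→DH-13) = (-16774, 23813.2, -20648).
So ∂z/∂x = −n_x/n_z = −0.81238 and ∂z/∂y = −n_y/n_z = 1.15329.
Gradient magnitude |∇z| = √(a² + b²) = √(0.65996 + 1.33009) = 1.41069.
True dip = arctan(1.41069) = 54.67°, dipping toward SE (azimuth ≈ 145°).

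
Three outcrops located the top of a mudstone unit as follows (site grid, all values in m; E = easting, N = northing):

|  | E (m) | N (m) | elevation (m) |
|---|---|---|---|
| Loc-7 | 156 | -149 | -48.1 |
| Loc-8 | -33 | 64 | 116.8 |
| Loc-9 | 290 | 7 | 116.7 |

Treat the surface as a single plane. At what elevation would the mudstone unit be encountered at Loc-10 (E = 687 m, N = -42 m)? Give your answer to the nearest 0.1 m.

135.9 m

Let the plane be z = a·E + b·N + c.
Loc-8−Loc-7: −189a + 213b = 164.9;  Loc-9−Loc-7: 134a + 156b = 164.8.
Solving gives a = 0.16162, b = 0.91759.
Then c = -48.1 − a·156 − b·-149 = 63.41.
At (687, -42): z = 111.0 − 38.5 + 63.41 = 135.9 m.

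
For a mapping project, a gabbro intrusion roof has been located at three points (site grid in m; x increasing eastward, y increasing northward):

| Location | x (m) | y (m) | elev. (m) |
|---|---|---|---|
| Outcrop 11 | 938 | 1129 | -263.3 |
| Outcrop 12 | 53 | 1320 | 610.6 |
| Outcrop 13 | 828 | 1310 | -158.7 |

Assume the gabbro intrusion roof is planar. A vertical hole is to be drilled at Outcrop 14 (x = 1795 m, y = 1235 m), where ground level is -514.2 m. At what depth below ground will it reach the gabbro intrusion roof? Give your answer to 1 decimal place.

602.8 m

Let the plane be z = a·x + b·y + c.
Outcrop 12−Outcrop 11: −885a + 191b = 873.9;  Outcrop 13−Outcrop 11: −110a + 181b = 104.6.
Solving gives a = −0.992975, b = −0.025565.
Then c = -263.3 − a·938 − b·1129 = 696.97.
At (1795, 1235): z_contact = −1782.39 − 31.57 + 696.97 = -1116.99 m.
Depth below ground = -514.2 − (-1116.99) = 602.8 m.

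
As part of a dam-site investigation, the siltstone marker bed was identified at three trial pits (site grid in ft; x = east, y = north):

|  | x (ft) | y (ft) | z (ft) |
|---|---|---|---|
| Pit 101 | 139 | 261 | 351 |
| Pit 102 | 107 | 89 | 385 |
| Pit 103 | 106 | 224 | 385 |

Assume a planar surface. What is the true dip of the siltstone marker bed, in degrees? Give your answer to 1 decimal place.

Let the plane be z = a·x + b·y + c.
Pit 102−Pit 101: −32a − 172b = 34;  Pit 103−Pit 101: −33a − 37b = 34.
Solving gives a = −1.02182, b = −0.00757.
Gradient magnitude |∇z| = √(a² + b²) = √(1.04411 + 0.00006) = 1.02184.
True dip = arctan(1.02184) = 45.6°, dipping toward E (azimuth ≈ 090°).

45.6°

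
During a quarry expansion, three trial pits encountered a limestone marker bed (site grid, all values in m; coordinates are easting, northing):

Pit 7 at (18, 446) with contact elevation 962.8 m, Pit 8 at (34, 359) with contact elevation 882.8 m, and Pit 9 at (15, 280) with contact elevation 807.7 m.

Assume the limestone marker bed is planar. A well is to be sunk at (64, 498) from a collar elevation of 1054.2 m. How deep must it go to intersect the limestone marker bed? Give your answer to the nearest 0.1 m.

Two edge vectors: Pit 7→Pit 8 = (16, -87, -80), Pit 7→Pit 9 = (-3, -166, -155.1).
Normal n = (Pit 7→Pit 8) × (Pit 7→Pit 9) = (213.7, 2721.6, -2917).
So ∂z/∂easting = −n_x/n_z = 0.07326 and ∂z/∂northing = −n_y/n_z = 0.93301.
Intercept c from Pit 7: 962.8 − 1.32 − 416.12 = 545.36.
At (64, 498): z_contact = 4.69 + 464.64 + 545.36 = 1014.69 m.
Depth below ground = 1054.2 − 1014.69 = 39.5 m.

39.5 m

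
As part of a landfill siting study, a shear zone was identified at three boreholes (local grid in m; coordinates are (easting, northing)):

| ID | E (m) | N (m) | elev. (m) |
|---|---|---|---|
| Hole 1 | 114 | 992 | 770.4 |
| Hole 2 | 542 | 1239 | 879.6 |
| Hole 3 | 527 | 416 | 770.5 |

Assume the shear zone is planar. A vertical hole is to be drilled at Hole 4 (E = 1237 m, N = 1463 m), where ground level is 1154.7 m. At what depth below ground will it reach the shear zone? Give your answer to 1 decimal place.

120.7 m

Let the plane be z = a·E + b·N + c.
Hole 2−Hole 1: 428a + 247b = 109.2;  Hole 3−Hole 1: 413a − 576b = 0.1.
Solving gives a = 0.180536, b = 0.129273.
Then c = 770.4 − a·114 − b·992 = 621.58.
At (1237, 1463): z_contact = 223.32 + 189.13 + 621.58 = 1034.03 m.
Depth below ground = 1154.7 − 1034.03 = 120.7 m.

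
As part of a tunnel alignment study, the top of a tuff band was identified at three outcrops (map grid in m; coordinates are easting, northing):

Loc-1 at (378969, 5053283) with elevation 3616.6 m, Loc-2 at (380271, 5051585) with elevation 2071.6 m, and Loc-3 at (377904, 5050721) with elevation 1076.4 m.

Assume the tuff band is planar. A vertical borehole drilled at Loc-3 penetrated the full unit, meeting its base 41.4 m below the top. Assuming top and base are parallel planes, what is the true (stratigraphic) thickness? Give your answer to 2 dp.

29.79 m

Two edge vectors: Loc-1→Loc-2 = (1302, -1698, -1545), Loc-1→Loc-3 = (-1065, -2562, -2540.2).
Normal n = (Loc-1→Loc-2) × (Loc-1→Loc-3) = (354969.6, 4952765.4, -5144094).
So ∂z/∂easting = −n_x/n_z = 0.06901 and ∂z/∂northing = −n_y/n_z = 0.96281.
|∇z| = √(a²+b²) = 0.96528, so dip δ = arctan(0.96528) = 43.99°.
True thickness = vertical thickness × cos δ = 41.4 × cos 43.99° = 29.79 m.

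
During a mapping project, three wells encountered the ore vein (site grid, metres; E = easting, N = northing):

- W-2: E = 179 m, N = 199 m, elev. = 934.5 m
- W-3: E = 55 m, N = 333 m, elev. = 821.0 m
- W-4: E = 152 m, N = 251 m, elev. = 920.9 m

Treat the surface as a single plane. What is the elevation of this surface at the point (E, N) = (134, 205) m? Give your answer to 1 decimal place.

Two edge vectors: W-2→W-3 = (-124, 134, -113.5), W-2→W-4 = (-27, 52, -13.6).
Normal n = (W-2→W-3) × (W-2→W-4) = (4079.6, 1378.1, -2830).
So ∂z/∂E = −n_x/n_z = 1.44155 and ∂z/∂N = −n_y/n_z = 0.48696.
Intercept c from W-2: 934.5 − 258.04 − 96.91 = 579.56.
At (134, 205): z = 193.2 + 99.8 + 579.56 = 872.6 m.

872.6 m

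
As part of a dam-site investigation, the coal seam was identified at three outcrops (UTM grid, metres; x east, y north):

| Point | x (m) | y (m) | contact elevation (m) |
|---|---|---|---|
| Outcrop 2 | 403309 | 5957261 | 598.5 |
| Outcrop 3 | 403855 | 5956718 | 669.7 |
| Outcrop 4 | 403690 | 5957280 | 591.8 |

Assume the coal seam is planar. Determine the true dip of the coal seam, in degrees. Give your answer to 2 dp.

8.09°

Let the plane be z = a·x + b·y + c.
Outcrop 3−Outcrop 2: 546a − 543b = 71.2;  Outcrop 4−Outcrop 2: 381a + 19b = −6.7.
Solving gives a = −0.01052, b = −0.14170.
Gradient magnitude |∇z| = √(a² + b²) = √(0.00011 + 0.02008) = 0.14209.
True dip = arctan(0.14209) = 8.09°, dipping toward N (azimuth ≈ 004°).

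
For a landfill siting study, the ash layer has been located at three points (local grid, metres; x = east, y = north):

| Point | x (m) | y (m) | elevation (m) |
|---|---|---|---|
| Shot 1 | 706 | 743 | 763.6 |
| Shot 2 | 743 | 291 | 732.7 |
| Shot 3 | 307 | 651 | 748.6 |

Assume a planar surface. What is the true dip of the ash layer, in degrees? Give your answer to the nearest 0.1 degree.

4.2°

Let the plane be z = a·x + b·y + c.
Shot 2−Shot 1: 37a − 452b = −30.9;  Shot 3−Shot 1: −399a − 92b = −15.
Solving gives a = 0.02143, b = 0.07012.
Gradient magnitude |∇z| = √(a² + b²) = √(0.00046 + 0.00492) = 0.07332.
True dip = arctan(0.07332) = 4.2°, dipping toward SSW (azimuth ≈ 197°).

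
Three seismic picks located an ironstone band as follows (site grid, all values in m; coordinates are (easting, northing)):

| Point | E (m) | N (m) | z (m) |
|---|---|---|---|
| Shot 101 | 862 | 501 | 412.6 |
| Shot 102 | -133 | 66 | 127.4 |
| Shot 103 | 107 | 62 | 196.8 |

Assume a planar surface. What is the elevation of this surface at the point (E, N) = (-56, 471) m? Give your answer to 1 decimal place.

Two edge vectors: Shot 101→Shot 102 = (-995, -435, -285.2), Shot 101→Shot 103 = (-755, -439, -215.8).
Normal n = (Shot 101→Shot 102) × (Shot 101→Shot 103) = (-31329.8, 605, 108380).
So ∂z/∂E = −n_x/n_z = 0.28907 and ∂z/∂N = −n_y/n_z = −0.00558.
Intercept c from Shot 101: 412.6 − 249.18 + 2.80 = 166.22.
At (-56, 471): z = −16.2 − 2.6 + 166.22 = 147.4 m.

147.4 m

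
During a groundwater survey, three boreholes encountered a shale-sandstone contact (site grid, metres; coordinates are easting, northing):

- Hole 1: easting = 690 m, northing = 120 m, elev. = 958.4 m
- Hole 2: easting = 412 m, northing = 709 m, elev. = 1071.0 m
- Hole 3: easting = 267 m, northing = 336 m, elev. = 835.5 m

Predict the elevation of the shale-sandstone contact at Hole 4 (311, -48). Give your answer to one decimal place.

Two edge vectors: Hole 1→Hole 2 = (-278, 589, 112.6), Hole 1→Hole 3 = (-423, 216, -122.9).
Normal n = (Hole 1→Hole 2) × (Hole 1→Hole 3) = (-96709.7, -81796, 189099).
So ∂z/∂easting = −n_x/n_z = 0.51142 and ∂z/∂northing = −n_y/n_z = 0.43256.
Intercept c from Hole 1: 958.4 − 352.88 − 51.91 = 553.61.
At (311, -48): z = 159.1 − 20.8 + 553.61 = 691.9 m.

691.9 m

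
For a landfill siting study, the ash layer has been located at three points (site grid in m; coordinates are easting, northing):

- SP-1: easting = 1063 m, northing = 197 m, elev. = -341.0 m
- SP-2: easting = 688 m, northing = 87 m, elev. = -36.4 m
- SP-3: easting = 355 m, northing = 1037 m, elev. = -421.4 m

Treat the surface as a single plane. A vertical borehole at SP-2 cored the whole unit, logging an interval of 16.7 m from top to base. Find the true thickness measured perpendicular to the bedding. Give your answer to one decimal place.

Let the plane be z = a·easting + b·northing + c.
SP-2−SP-1: −375a − 110b = 304.6;  SP-3−SP-1: −708a + 840b = −80.4.
Solving gives a = −0.62874, b = −0.62565.
|∇z| = √(a²+b²) = 0.88699, so dip δ = arctan(0.88699) = 41.57°.
True thickness = vertical thickness × cos δ = 16.7 × cos 41.57° = 12.5 m.

12.5 m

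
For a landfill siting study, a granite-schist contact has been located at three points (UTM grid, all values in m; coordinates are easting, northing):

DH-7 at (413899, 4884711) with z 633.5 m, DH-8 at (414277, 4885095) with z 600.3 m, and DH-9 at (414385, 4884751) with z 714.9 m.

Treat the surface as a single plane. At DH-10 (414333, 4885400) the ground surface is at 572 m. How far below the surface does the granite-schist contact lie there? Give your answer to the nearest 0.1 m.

Let the plane be z = a·easting + b·northing + c.
DH-8−DH-7: 378a + 384b = −33.2;  DH-9−DH-7: 486a + 40b = 81.4.
Solving gives a = 0.189999067, b = −0.273488665.
Then c = 633.5 − a·413899 − b·4884711 = 1257906.17.
At (414333, 4885400): z_contact = 78722.88 − 1336101.52 + 1257906.17 = 527.53 m.
Depth below ground = 572 − 527.53 = 44.5 m.

44.5 m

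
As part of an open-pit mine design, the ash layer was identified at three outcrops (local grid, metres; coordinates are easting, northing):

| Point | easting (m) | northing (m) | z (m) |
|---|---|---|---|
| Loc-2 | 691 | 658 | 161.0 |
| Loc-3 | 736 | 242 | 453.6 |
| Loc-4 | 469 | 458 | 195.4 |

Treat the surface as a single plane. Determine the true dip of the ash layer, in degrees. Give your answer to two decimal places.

Let the plane be z = a·easting + b·northing + c.
Loc-3−Loc-2: 45a − 416b = 292.6;  Loc-4−Loc-2: −222a − 200b = 34.4.
Solving gives a = 0.43620, b = −0.65618.
Gradient magnitude |∇z| = √(a² + b²) = √(0.19027 + 0.43057) = 0.78794.
True dip = arctan(0.78794) = 38.24°, dipping toward NNW (azimuth ≈ 326°).

38.24°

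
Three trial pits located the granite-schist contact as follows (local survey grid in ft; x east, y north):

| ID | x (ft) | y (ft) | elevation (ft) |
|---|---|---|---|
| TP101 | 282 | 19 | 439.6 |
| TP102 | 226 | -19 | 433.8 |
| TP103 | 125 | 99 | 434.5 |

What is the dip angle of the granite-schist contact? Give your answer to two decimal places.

Let the plane be z = a·x + b·y + c.
TP102−TP101: −56a − 38b = −5.8;  TP103−TP101: −157a + 80b = −5.1.
Solving gives a = 0.06297, b = 0.05983.
Gradient magnitude |∇z| = √(a² + b²) = √(0.00397 + 0.00358) = 0.08686.
True dip = arctan(0.08686) = 4.96°, dipping toward SW (azimuth ≈ 226°).

4.96°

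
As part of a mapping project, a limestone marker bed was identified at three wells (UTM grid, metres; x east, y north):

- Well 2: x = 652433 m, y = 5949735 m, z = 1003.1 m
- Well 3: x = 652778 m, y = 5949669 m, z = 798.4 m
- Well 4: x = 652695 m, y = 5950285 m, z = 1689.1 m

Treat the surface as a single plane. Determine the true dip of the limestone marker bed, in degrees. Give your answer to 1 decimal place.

55.2°

Two edge vectors: Well 2→Well 3 = (345, -66, -204.7), Well 2→Well 4 = (262, 550, 686).
Normal n = (Well 2→Well 3) × (Well 2→Well 4) = (67309, -290301.4, 207042).
So ∂z/∂x = −n_x/n_z = −0.32510 and ∂z/∂y = −n_y/n_z = 1.40214.
Gradient magnitude |∇z| = √(a² + b²) = √(0.10569 + 1.96599) = 1.43933.
True dip = arctan(1.43933) = 55.2°, dipping toward SSE (azimuth ≈ 167°).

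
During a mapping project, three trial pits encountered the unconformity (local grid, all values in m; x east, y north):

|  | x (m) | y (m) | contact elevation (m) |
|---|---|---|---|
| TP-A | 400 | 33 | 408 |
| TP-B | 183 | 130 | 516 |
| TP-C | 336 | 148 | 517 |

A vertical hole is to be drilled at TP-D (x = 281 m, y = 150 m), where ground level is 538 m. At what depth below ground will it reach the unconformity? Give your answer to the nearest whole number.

Let the plane be z = a·x + b·y + c.
TP-B−TP-A: −217a + 97b = 108;  TP-C−TP-A: −64a + 115b = 109.
Solving gives a = −0.09852, b = 0.89300.
Then c = 408 − a·400 − b·33 = 417.94.
At (281, 150): z_contact = −27.7 + 133.9 + 417.94 = 524.2 m.
Depth below ground = 538 − 524.2 = 14 m.

14 m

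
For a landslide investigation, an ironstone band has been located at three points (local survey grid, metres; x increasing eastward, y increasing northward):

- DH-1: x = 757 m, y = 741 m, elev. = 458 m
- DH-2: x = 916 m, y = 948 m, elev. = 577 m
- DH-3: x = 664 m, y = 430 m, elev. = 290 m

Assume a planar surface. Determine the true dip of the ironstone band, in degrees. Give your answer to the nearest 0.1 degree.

Two edge vectors: DH-1→DH-2 = (159, 207, 119), DH-1→DH-3 = (-93, -311, -168).
Normal n = (DH-1→DH-2) × (DH-1→DH-3) = (2233, 15645, -30198).
So ∂z/∂x = −n_x/n_z = 0.07395 and ∂z/∂y = −n_y/n_z = 0.51808.
Gradient magnitude |∇z| = √(a² + b²) = √(0.00547 + 0.26841) = 0.52333.
True dip = arctan(0.52333) = 27.6°, dipping toward S (azimuth ≈ 188°).

27.6°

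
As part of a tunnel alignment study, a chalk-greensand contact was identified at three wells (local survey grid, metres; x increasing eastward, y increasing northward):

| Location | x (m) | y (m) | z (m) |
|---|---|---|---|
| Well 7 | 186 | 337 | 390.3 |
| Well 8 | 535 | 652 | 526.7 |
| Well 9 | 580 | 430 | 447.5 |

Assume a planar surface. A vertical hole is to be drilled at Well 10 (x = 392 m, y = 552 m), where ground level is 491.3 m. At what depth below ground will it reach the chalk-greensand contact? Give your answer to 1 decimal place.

Let the plane be z = a·x + b·y + c.
Well 8−Well 7: 349a + 315b = 136.4;  Well 9−Well 7: 394a + 93b = 57.2.
Solving gives a = 0.05818, b = 0.36855.
Then c = 390.3 − a·186 − b·337 = 255.28.
At (392, 552): z_contact = 22.81 + 203.44 + 255.28 = 481.52 m.
Depth below ground = 491.3 − 481.52 = 9.8 m.

9.8 m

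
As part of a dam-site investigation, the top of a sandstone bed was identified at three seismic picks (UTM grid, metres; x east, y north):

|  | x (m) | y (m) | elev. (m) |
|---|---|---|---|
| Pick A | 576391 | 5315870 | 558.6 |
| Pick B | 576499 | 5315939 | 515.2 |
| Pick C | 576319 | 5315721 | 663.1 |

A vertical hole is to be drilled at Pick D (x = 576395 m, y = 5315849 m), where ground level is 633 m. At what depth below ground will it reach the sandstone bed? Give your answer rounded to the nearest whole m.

59 m

Two edge vectors: Pick A→Pick B = (108, 69, -43.4), Pick A→Pick C = (-72, -149, 104.5).
Normal n = (Pick A→Pick B) × (Pick A→Pick C) = (743.9, -8161.2, -11124).
So ∂z/∂x = −n_x/n_z = 0.06687343 and ∂z/∂y = −n_y/n_z = −0.73365696.
Intercept c from Pick A: 558.6 − 38545.24 + 3900025.01 = 3862038.37.
At (576395, 5315849): z_contact = 38545.5 − 3900009.6 + 3862038.37 = 574.3 m.
Depth below ground = 633 − 574.3 = 59 m.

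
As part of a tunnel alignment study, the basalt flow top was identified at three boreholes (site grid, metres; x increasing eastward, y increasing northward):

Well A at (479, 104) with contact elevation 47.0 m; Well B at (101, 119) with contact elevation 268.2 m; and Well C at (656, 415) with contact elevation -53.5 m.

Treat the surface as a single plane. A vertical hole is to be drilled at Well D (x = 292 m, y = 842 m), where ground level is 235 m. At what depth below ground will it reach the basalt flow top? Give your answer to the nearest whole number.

71 m

Let the plane be z = a·x + b·y + c.
Well B−Well A: −378a + 15b = 221.2;  Well C−Well A: 177a + 311b = −100.5.
Solving gives a = −0.58480, b = 0.00968.
Then c = 47 − a·479 − b·104 = 326.11.
At (292, 842): z_contact = −170.8 + 8.1 + 326.11 = 163.5 m.
Depth below ground = 235 − 163.5 = 71 m.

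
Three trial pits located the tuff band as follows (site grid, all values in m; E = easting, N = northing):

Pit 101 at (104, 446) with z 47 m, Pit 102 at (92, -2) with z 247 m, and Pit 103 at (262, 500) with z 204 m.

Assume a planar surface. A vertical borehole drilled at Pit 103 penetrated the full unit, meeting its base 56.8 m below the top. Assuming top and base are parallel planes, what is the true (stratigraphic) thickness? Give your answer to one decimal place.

35.5 m

Two edge vectors: Pit 101→Pit 102 = (-12, -448, 200), Pit 101→Pit 103 = (158, 54, 157).
Normal n = (Pit 101→Pit 102) × (Pit 101→Pit 103) = (-81136, 33484, 70136).
So ∂z/∂E = −n_x/n_z = 1.15684 and ∂z/∂N = −n_y/n_z = −0.47742.
|∇z| = √(a²+b²) = 1.25148, so dip δ = arctan(1.25148) = 51.37°.
True thickness = vertical thickness × cos δ = 56.8 × cos 51.37° = 35.5 m.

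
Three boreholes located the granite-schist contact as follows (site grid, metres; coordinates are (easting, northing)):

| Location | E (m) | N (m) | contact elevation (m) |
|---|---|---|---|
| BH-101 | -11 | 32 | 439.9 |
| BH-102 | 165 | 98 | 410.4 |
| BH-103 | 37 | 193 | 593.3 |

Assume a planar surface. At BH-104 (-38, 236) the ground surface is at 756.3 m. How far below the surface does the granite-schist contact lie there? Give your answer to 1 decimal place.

70.1 m

Two edge vectors: BH-101→BH-102 = (176, 66, -29.5), BH-101→BH-103 = (48, 161, 153.4).
Normal n = (BH-101→BH-102) × (BH-101→BH-103) = (14873.9, -28414.4, 25168).
So ∂z/∂E = −n_x/n_z = −0.59098 and ∂z/∂N = −n_y/n_z = 1.12899.
Intercept c from BH-101: 439.9 − 6.50 − 36.13 = 397.27.
At (-38, 236): z_contact = 22.46 + 266.44 + 397.27 = 686.17 m.
Depth below ground = 756.3 − 686.17 = 70.1 m.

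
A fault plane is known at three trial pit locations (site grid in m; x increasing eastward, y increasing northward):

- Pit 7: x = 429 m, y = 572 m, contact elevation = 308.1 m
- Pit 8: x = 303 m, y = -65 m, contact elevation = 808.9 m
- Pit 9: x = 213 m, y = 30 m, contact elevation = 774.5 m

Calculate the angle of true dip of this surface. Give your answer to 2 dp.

38.78°

Two edge vectors: Pit 7→Pit 8 = (-126, -637, 500.8), Pit 7→Pit 9 = (-216, -542, 466.4).
Normal n = (Pit 7→Pit 8) × (Pit 7→Pit 9) = (-25663.2, -49406.4, -69300).
So ∂z/∂x = −n_x/n_z = −0.37032 and ∂z/∂y = −n_y/n_z = −0.71294.
Gradient magnitude |∇z| = √(a² + b²) = √(0.13714 + 0.50828) = 0.80338.
True dip = arctan(0.80338) = 38.78°, dipping toward NNE (azimuth ≈ 027°).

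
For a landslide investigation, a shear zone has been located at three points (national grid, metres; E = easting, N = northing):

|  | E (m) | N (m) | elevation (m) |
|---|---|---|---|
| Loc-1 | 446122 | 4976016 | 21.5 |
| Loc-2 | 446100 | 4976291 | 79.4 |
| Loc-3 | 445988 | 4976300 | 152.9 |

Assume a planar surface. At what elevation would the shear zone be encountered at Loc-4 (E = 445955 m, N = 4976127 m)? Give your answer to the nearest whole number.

Let the plane be z = a·E + b·N + c.
Loc-2−Loc-1: −22a + 275b = 57.9;  Loc-3−Loc-1: −134a + 284b = 131.4.
Solving gives a = −0.64346775, b = 0.15906803.
Then c = 21.5 − a·446122 − b·4976016 = −504438.47.
At (445955, 4976127): z = −286957.7 + 791542.7 − 504438.47 = 146.6 m.

147 m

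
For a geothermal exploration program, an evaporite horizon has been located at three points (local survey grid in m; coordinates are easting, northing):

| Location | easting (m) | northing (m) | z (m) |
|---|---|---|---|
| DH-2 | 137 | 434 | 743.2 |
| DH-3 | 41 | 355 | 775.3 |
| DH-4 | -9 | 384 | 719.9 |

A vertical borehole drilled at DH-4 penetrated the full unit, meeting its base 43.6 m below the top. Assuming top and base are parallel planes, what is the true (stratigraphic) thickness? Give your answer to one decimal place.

28.6 m

Two edge vectors: DH-2→DH-3 = (-96, -79, 32.1), DH-2→DH-4 = (-146, -50, -23.3).
Normal n = (DH-2→DH-3) × (DH-2→DH-4) = (3445.7, -6923.4, -6734).
So ∂z/∂easting = −n_x/n_z = 0.51169 and ∂z/∂northing = −n_y/n_z = −1.02813.
|∇z| = √(a²+b²) = 1.14842, so dip δ = arctan(1.14842) = 48.95°.
True thickness = vertical thickness × cos δ = 43.6 × cos 48.95° = 28.6 m.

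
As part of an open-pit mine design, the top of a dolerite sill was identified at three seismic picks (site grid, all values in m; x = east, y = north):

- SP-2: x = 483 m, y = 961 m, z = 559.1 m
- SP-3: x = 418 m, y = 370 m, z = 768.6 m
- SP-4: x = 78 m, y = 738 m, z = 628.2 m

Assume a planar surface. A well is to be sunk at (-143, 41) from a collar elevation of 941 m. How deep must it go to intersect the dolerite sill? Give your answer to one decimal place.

Two edge vectors: SP-2→SP-3 = (-65, -591, 209.5), SP-2→SP-4 = (-405, -223, 69.1).
Normal n = (SP-2→SP-3) × (SP-2→SP-4) = (5880.4, -80356, -224860).
So ∂z/∂x = −n_x/n_z = 0.02615 and ∂z/∂y = −n_y/n_z = −0.35736.
Intercept c from SP-2: 559.1 − 12.63 + 343.42 = 889.89.
At (-143, 41): z_contact = −3.74 − 14.65 + 889.89 = 871.50 m.
Depth below ground = 941 − 871.50 = 69.5 m.

69.5 m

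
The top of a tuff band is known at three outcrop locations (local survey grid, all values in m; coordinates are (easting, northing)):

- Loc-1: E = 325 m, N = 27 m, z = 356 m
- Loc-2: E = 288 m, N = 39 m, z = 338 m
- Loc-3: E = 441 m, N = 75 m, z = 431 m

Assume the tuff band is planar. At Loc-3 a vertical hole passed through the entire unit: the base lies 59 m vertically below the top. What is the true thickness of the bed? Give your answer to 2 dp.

50.65 m

Two edge vectors: Loc-1→Loc-2 = (-37, 12, -18), Loc-1→Loc-3 = (116, 48, 75).
Normal n = (Loc-1→Loc-2) × (Loc-1→Loc-3) = (1764, 687, -3168).
So ∂z/∂E = −n_x/n_z = 0.55682 and ∂z/∂N = −n_y/n_z = 0.21686.
|∇z| = √(a²+b²) = 0.59756, so dip δ = arctan(0.59756) = 30.86°.
True thickness = vertical thickness × cos δ = 59 × cos 30.86° = 50.65 m.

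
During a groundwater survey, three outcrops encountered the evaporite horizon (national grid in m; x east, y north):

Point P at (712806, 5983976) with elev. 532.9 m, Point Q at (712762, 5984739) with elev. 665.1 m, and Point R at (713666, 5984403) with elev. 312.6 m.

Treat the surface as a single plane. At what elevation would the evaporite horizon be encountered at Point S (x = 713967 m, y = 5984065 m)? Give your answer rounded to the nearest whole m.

Let the plane be z = a·x + b·y + c.
Point Q−Point P: −44a + 763b = 132.2;  Point R−Point P: 860a + 427b = −220.3.
Solving gives a = −0.33266510, b = 0.15407960.
Then c = 532.9 − a·712806 − b·5983976 = −684350.05.
At (713967, 5984065): z = −237511.9 + 922022.3 − 684350.05 = 160.4 m.

160 m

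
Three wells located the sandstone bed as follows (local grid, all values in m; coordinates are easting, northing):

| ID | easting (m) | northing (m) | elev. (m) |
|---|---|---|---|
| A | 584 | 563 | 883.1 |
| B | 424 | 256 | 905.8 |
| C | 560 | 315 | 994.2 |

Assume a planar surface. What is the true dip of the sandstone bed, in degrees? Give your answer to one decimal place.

Two edge vectors: A→B = (-160, -307, 22.7), A→C = (-24, -248, 111.1).
Normal n = (A→B) × (A→C) = (-28478.1, 17231.2, 32312).
So ∂z/∂easting = −n_x/n_z = 0.88135 and ∂z/∂northing = −n_y/n_z = −0.53328.
Gradient magnitude |∇z| = √(a² + b²) = √(0.77677 + 0.28438) = 1.03012.
True dip = arctan(1.03012) = 45.9°, dipping toward WNW (azimuth ≈ 301°).

45.9°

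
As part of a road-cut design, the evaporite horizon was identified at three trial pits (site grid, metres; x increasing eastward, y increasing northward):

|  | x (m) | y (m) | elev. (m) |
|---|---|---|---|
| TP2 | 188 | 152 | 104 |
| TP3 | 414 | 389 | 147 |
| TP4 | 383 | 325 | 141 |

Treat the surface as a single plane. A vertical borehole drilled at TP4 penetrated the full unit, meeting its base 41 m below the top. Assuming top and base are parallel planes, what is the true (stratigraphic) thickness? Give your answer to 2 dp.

Let the plane be z = a·x + b·y + c.
TP3−TP2: 226a + 237b = 43;  TP4−TP2: 195a + 173b = 37.
Solving gives a = 0.18688, b = 0.00323.
|∇z| = √(a²+b²) = 0.18690, so dip δ = arctan(0.18690) = 10.59°.
True thickness = vertical thickness × cos δ = 41 × cos 10.59° = 40.30 m.

40.30 m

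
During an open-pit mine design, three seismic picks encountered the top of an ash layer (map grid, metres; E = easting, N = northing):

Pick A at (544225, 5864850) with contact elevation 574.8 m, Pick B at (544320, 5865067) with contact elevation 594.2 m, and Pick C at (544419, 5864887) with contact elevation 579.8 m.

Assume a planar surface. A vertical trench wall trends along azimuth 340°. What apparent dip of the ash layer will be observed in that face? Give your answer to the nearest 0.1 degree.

Let the plane be z = a·E + b·N + c.
Pick B−Pick A: 95a + 217b = 19.4;  Pick C−Pick A: 194a + 37b = 5.
Solving gives a = 0.00952, b = 0.08523.
Unit vector along 340° is (sin 340°, cos 340°) = (-0.3420, 0.9397).
Slope in that direction = a·(-0.3420) + b·(0.9397) = 0.07684.
Apparent dip = arctan|0.07684| = 4.4° (true dip is 4.9°, so apparent ≤ true as expected).

4.4°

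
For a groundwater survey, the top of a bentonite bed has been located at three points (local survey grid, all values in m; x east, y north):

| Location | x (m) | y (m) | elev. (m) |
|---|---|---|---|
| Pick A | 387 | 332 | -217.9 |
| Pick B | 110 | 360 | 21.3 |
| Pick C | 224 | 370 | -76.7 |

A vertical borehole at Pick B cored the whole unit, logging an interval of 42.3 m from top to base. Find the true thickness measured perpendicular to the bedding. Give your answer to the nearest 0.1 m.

32.0 m

Let the plane be z = a·x + b·y + c.
Pick B−Pick A: −277a + 28b = 239.2;  Pick C−Pick A: −163a + 38b = 141.2.
Solving gives a = −0.86146, b = 0.02060.
|∇z| = √(a²+b²) = 0.86170, so dip δ = arctan(0.86170) = 40.75°.
True thickness = vertical thickness × cos δ = 42.3 × cos 40.75° = 32.0 m.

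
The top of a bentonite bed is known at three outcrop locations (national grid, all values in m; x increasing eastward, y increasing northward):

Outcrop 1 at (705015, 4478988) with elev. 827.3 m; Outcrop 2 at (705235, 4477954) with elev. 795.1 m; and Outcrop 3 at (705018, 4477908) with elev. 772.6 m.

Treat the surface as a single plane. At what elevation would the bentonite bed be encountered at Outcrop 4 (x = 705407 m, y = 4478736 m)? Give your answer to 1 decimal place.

Two edge vectors: Outcrop 1→Outcrop 2 = (220, -1034, -32.2), Outcrop 1→Outcrop 3 = (3, -1080, -54.7).
Normal n = (Outcrop 1→Outcrop 2) × (Outcrop 1→Outcrop 3) = (21783.8, 11937.4, -234498).
So ∂z/∂x = −n_x/n_z = 0.092895462 and ∂z/∂y = −n_y/n_z = 0.050906191.
Intercept c from Outcrop 1: 827.3 − 65492.69 − 228008.22 = −292673.61.
At (705407, 4478736): z = 65529.1 + 227995.4 − 292673.61 = 850.9 m.

850.9 m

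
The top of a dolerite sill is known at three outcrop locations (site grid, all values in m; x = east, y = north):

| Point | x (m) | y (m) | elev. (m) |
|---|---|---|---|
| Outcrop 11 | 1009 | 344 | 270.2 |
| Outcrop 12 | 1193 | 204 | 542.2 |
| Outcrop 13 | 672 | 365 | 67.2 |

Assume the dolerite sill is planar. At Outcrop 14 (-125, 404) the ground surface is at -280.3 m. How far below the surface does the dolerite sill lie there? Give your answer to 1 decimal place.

119.2 m

Let the plane be z = a·x + b·y + c.
Outcrop 12−Outcrop 11: 184a − 140b = 272;  Outcrop 13−Outcrop 11: −337a + 21b = −203.
Solving gives a = 0.524240, b = −1.253855.
Then c = 270.2 − a·1009 − b·344 = 172.57.
At (-125, 404): z_contact = −65.53 − 506.56 + 172.57 = -399.52 m.
Depth below ground = -280.3 − (-399.52) = 119.2 m.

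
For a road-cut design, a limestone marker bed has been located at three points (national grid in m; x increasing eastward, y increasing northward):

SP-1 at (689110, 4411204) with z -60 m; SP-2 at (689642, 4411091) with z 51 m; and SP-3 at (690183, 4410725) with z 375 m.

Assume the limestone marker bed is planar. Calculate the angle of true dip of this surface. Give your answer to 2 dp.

40.08°

Two edge vectors: SP-1→SP-2 = (532, -113, 111), SP-1→SP-3 = (1073, -479, 435).
Normal n = (SP-1→SP-2) × (SP-1→SP-3) = (4014, -112317, -133579).
So ∂z/∂x = −n_x/n_z = 0.03005 and ∂z/∂y = −n_y/n_z = −0.84083.
Gradient magnitude |∇z| = √(a² + b²) = √(0.00090 + 0.70699) = 0.84137.
True dip = arctan(0.84137) = 40.08°, dipping toward N (azimuth ≈ 358°).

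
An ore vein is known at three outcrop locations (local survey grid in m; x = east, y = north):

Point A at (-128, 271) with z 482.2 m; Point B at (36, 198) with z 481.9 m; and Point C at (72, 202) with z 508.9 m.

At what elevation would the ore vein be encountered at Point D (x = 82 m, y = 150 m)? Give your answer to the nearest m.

445 m

Let the plane be z = a·x + b·y + c.
Point B−Point A: 164a − 73b = −0.3;  Point C−Point A: 200a − 69b = 26.7.
Solving gives a = 0.59982, b = 1.35164.
Then c = 482.2 − a·-128 − b·271 = 192.68.
At (82, 150): z = 49.2 + 202.7 + 192.68 = 444.6 m.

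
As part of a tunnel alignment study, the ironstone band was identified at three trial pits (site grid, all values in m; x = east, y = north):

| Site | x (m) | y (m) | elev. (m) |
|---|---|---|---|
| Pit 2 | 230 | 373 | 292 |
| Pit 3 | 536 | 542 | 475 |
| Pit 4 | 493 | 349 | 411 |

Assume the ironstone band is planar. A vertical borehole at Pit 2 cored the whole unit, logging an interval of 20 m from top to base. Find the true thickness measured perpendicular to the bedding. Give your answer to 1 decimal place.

17.7 m

Let the plane be z = a·x + b·y + c.
Pit 3−Pit 2: 306a + 169b = 183;  Pit 4−Pit 2: 263a − 24b = 119.
Solving gives a = 0.47311, b = 0.22620.
|∇z| = √(a²+b²) = 0.52441, so dip δ = arctan(0.52441) = 27.67°.
True thickness = vertical thickness × cos δ = 20 × cos 27.67° = 17.7 m.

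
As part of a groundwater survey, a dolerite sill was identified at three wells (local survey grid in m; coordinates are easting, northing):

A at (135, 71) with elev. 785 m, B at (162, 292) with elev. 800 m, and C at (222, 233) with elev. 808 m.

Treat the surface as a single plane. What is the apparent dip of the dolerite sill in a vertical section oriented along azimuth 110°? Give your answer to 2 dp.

Let the plane be z = a·easting + b·northing + c.
B−A: 27a + 221b = 15;  C−A: 87a + 162b = 23.
Solving gives a = 0.17862, b = 0.04605.
Unit vector along 110° is (sin 110°, cos 110°) = (0.9397, -0.3420).
Slope in that direction = a·(0.9397) + b·(-0.3420) = 0.15209.
Apparent dip = arctan|0.15209| = 8.65° (true dip is 10.5°, so apparent ≤ true as expected).

8.65°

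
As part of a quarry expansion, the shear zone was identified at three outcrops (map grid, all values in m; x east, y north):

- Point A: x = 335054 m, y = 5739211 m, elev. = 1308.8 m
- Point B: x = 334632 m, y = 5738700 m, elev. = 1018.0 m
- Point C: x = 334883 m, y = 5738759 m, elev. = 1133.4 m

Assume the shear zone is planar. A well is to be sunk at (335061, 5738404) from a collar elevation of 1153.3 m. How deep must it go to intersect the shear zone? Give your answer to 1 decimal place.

Let the plane be z = a·x + b·y + c.
Point B−Point A: −422a − 511b = −290.8;  Point C−Point A: −171a − 452b = −175.4.
Solving gives a = 0.404518058, b = 0.235016399.
Then c = 1308.8 − a·335054 − b·5739211 = −1483035.29.
At (335061, 5738404): z_contact = 135538.22 + 1348619.04 − 1483035.29 = 1121.97 m.
Depth below ground = 1153.3 − 1121.97 = 31.3 m.

31.3 m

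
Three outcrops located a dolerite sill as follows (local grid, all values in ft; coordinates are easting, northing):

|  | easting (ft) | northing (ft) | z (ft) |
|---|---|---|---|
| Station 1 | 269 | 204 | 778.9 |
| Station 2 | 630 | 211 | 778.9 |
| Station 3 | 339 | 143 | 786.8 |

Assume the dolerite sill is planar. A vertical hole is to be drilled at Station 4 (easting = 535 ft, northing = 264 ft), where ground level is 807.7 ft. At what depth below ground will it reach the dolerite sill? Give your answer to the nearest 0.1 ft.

35.7 ft

Two edge vectors: Station 1→Station 2 = (361, 7, 0), Station 1→Station 3 = (70, -61, 7.9).
Normal n = (Station 1→Station 2) × (Station 1→Station 3) = (55.3, -2851.9, -22511).
So ∂z/∂easting = −n_x/n_z = 0.00246 and ∂z/∂northing = −n_y/n_z = −0.12669.
Intercept c from Station 1: 778.9 − 0.66 + 25.84 = 804.08.
At (535, 264): z_contact = 1.31 − 33.45 + 804.08 = 771.95 ft.
Depth below ground = 807.7 − 771.95 = 35.7 ft.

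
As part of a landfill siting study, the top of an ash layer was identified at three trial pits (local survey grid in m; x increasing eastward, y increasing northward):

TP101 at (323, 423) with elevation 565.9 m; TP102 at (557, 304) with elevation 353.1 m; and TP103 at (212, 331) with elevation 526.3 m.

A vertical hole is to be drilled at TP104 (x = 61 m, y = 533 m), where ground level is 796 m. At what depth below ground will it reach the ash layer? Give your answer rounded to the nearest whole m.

Two edge vectors: TP101→TP102 = (234, -119, -212.8), TP101→TP103 = (-111, -92, -39.6).
Normal n = (TP101→TP102) × (TP101→TP103) = (-14865.2, 32887.2, -34737).
So ∂z/∂x = −n_x/n_z = −0.42794 and ∂z/∂y = −n_y/n_z = 0.94675.
Intercept c from TP101: 565.9 + 138.22 − 400.47 = 303.65.
At (61, 533): z_contact = −26.1 + 504.6 + 303.65 = 782.2 m.
Depth below ground = 796 − 782.2 = 14 m.

14 m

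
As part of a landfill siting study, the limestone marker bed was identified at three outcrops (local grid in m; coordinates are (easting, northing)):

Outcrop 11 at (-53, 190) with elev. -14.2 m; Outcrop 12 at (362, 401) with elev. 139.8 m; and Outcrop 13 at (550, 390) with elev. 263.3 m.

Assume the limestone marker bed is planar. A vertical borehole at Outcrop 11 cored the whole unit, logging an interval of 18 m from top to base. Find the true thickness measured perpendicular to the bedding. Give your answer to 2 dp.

14.02 m

Two edge vectors: Outcrop 11→Outcrop 12 = (415, 211, 154), Outcrop 11→Outcrop 13 = (603, 200, 277.5).
Normal n = (Outcrop 11→Outcrop 12) × (Outcrop 11→Outcrop 13) = (27752.5, -22300.5, -44233).
So ∂z/∂E = −n_x/n_z = 0.62742 and ∂z/∂N = −n_y/n_z = −0.50416.
|∇z| = √(a²+b²) = 0.80488, so dip δ = arctan(0.80488) = 38.83°.
True thickness = vertical thickness × cos δ = 18 × cos 38.83° = 14.02 m.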